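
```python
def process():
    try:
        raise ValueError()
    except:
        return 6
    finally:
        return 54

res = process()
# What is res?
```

Step-by-step execution trace:
1. `process()` enters try: `raise ValueError()` raises ValueError.
2. bare `except` matches → `return 6` sets pending return value 6.
3. Before returning, `finally: return 54` runs and overrides the pending return.
4. process() returns 54 → res = 54.
Result: 54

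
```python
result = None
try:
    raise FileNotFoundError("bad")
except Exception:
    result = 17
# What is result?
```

Step-by-step execution trace:
1. `raise FileNotFoundError(...)` raises FileNotFoundError.
2. `except Exception` matches (FileNotFoundError is a subclass of Exception) → result = 17.
Result: 17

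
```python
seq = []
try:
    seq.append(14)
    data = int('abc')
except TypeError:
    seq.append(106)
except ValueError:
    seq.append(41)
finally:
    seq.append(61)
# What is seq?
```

Step-by-step execution trace:
1. try: `seq.append(14)` → seq = [14].
2. `data = int('abc')` raises ValueError.
3. `except TypeError` does not match ValueError; skipped.
4. `except ValueError` matches → `seq.append(41)` → seq = [14, 41].
5. finally always runs: `seq.append(61)` → seq = [14, 41, 61].
Result: [14, 41, 61]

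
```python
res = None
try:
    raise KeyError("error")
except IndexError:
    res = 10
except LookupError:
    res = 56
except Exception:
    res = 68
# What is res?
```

Step-by-step execution trace:
1. `raise KeyError(...)` raises KeyError.
2. `except IndexError` does not match (KeyError is not a subclass of IndexError); skipped.
3. `except LookupError` matches (KeyError is a subclass of LookupError) → res = 56.
4. `except Exception` is not reached.
Result: 56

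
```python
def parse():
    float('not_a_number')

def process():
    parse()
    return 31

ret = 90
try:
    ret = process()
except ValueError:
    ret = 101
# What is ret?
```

Step-by-step execution trace:
1. ret starts at 90.
2. try: `process()` calls `parse()`.
3. `parse()` evaluates `float('not_a_number')`, which raises ValueError; it propagates through process (uncaught).
4. `return 31` in process is not reached; the assignment to ret does not complete.
5. `except ValueError` matches → ret = 101.
Result: 101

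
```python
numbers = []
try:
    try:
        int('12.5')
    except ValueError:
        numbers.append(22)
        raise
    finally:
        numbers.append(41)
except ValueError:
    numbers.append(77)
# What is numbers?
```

Step-by-step execution trace:
1. Inner try: `int('12.5')` raises ValueError.
2. Inner `except ValueError` matches → `numbers.append(22)` → numbers = [22].
3. bare `raise` re-raises ValueError.
4. Inner `finally` runs during unwinding: `numbers.append(41)` → numbers = [22, 41].
5. Outer `except ValueError` matches → `numbers.append(77)` → numbers = [22, 41, 77].
Result: [22, 41, 77]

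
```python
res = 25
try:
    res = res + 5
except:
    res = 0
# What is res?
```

Step-by-step execution trace:
1. res starts at 25.
2. try: `res = res + 5` → res = 30. No exception raised.
3. `except` is skipped.
Result: 30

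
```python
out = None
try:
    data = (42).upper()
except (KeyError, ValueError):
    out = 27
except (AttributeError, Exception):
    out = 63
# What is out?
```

Step-by-step execution trace:
1. `data = (42).upper()` raises AttributeError.
2. `except (KeyError, ValueError)` does not match AttributeError; skipped.
3. `except (AttributeError, Exception)` matches (AttributeError is in the tuple) → out = 63.
Result: 63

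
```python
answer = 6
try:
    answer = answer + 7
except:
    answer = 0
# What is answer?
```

Step-by-step execution trace:
1. answer starts at 6.
2. try: `answer = answer + 7` → answer = 13. No exception raised.
3. `except` is skipped.
Result: 13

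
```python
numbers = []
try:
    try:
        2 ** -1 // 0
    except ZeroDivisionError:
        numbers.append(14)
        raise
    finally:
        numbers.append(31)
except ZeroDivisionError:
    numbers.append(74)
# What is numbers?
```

Step-by-step execution trace:
1. Inner try: `2 ** -1 // 0` raises ZeroDivisionError.
2. Inner `except ZeroDivisionError` matches → `numbers.append(14)` → numbers = [14].
3. bare `raise` re-raises ZeroDivisionError.
4. Inner `finally` runs during unwinding: `numbers.append(31)` → numbers = [14, 31].
5. Outer `except ZeroDivisionError` matches → `numbers.append(74)` → numbers = [14, 31, 74].
Result: [14, 31, 74]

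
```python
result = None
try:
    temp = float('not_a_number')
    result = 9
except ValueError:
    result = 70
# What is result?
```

Step-by-step execution trace:
1. `temp = float('not_a_number')` raises ValueError.
2. `result = 9` is not reached.
3. `except ValueError` matches → result = 70.
Result: 70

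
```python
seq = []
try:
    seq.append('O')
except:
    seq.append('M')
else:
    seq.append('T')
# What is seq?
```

Step-by-step execution trace:
1. try: `seq.append('O')` → seq = ['O']. No exception raised.
2. `except` is skipped.
3. `else` runs (try completed without exception): `seq.append('T')` → seq = ['O', 'T'].
Result: ['O', 'T']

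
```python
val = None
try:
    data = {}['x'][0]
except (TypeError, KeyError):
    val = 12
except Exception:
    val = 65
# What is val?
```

Step-by-step execution trace:
1. `data = {}['x'][0]` raises KeyError.
2. `except (TypeError, KeyError)` matches (KeyError is in the tuple) → val = 12.
3. `except Exception` is not reached.
Result: 12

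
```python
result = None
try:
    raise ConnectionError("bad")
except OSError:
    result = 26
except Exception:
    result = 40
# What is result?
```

Step-by-step execution trace:
1. `raise ConnectionError(...)` raises ConnectionError.
2. `except OSError` matches (ConnectionError is a subclass of OSError) → result = 26.
3. `except Exception` is not reached.
Result: 26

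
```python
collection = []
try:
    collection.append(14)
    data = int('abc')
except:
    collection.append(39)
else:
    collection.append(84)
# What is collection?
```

Step-by-step execution trace:
1. try: `collection.append(14)` → collection = [14].
2. `data = int('abc')` raises ValueError.
3. bare `except` matches → `collection.append(39)` → collection = [14, 39].
4. `else` is skipped (an exception was raised).
Result: [14, 39]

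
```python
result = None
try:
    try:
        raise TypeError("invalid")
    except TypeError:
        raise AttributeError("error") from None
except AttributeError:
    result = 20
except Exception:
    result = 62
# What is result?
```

Step-by-step execution trace:
1. Inner try raises TypeError; inner `except TypeError` catches it.
2. `raise AttributeError(...) from None` raises AttributeError (from None suppresses __context__, but the active exception is still AttributeError).
3. Outer `except AttributeError` matches → result = 20.
4. `except Exception` is not reached.
Result: 20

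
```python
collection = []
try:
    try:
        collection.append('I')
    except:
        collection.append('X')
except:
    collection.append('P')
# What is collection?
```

Step-by-step execution trace:
1. Inner try: `collection.append('I')` → collection = ['I']. No exception raised.
2. Inner `except` is skipped.
3. Inner try completes normally; outer `except` is skipped.
Result: ['I']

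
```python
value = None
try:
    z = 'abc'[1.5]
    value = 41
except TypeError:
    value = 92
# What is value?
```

Step-by-step execution trace:
1. `z = 'abc'[1.5]` raises TypeError.
2. `value = 41` is not reached.
3. `except TypeError` matches → value = 92.
Result: 92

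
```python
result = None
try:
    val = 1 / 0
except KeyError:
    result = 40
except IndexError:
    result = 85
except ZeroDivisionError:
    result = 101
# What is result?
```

Step-by-step execution trace:
1. `val = 1 / 0` raises ZeroDivisionError.
2. `except KeyError` does not match ZeroDivisionError; skipped.
3. `except IndexError` does not match ZeroDivisionError; skipped.
4. `except ZeroDivisionError` matches → result = 101.
Result: 101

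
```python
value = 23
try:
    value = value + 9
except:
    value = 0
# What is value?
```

Step-by-step execution trace:
1. value starts at 23.
2. try: `value = value + 9` → value = 32. No exception raised.
3. `except` is skipped.
Result: 32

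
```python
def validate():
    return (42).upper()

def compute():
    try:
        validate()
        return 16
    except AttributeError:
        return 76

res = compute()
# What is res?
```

Step-by-step execution trace:
1. `compute()` calls `validate()`.
2. `validate()` evaluates `(42).upper()`, which raises AttributeError; it propagates to the caller.
3. `return 16` is not reached.
4. `except AttributeError` in compute matches → returns 76.
5. res = 76.
Result: 76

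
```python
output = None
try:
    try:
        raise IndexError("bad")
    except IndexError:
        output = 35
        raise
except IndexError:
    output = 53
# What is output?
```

Step-by-step execution trace:
1. Inner try: `raise IndexError("bad")` raises IndexError.
2. Inner `except IndexError` matches → output = 35.
3. bare `raise` re-raises the same IndexError.
4. Outer `except IndexError` matches → output = 53.
Result: 53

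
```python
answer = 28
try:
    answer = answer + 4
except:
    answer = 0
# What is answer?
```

Step-by-step execution trace:
1. answer starts at 28.
2. try: `answer = answer + 4` → answer = 32. No exception raised.
3. `except` is skipped.
Result: 32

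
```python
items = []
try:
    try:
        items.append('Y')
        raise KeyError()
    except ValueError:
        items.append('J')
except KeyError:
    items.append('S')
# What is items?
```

Step-by-step execution trace:
1. Inner try: `items.append('Y')` → items = ['Y'].
2. `raise KeyError()` raises KeyError.
3. Inner `except ValueError` does not match KeyError; exception propagates to outer try.
4. Outer `except KeyError` matches → `items.append('S')` → items = ['Y', 'S'].
Result: ['Y', 'S']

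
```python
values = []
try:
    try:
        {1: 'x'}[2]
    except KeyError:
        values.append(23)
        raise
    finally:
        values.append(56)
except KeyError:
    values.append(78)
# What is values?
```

Step-by-step execution trace:
1. Inner try: `{1: 'x'}[2]` raises KeyError.
2. Inner `except KeyError` matches → `values.append(23)` → values = [23].
3. bare `raise` re-raises KeyError.
4. Inner `finally` runs during unwinding: `values.append(56)` → values = [23, 56].
5. Outer `except KeyError` matches → `values.append(78)` → values = [23, 56, 78].
Result: [23, 56, 78]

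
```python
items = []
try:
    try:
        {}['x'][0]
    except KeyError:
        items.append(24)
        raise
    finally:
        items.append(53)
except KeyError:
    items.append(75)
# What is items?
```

Step-by-step execution trace:
1. Inner try: `{}['x'][0]` raises KeyError.
2. Inner `except KeyError` matches → `items.append(24)` → items = [24].
3. bare `raise` re-raises KeyError.
4. Inner `finally` runs during unwinding: `items.append(53)` → items = [24, 53].
5. Outer `except KeyError` matches → `items.append(75)` → items = [24, 53, 75].
Result: [24, 53, 75]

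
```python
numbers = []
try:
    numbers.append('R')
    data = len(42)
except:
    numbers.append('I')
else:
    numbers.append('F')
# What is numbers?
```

Step-by-step execution trace:
1. try: `numbers.append('R')` → numbers = ['R'].
2. `data = len(42)` raises TypeError.
3. bare `except` matches → `numbers.append('I')` → numbers = ['R', 'I'].
4. `else` is skipped (an exception was raised).
Result: ['R', 'I']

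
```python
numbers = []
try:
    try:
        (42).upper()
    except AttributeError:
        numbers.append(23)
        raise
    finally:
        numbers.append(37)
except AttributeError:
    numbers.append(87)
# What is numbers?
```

Step-by-step execution trace:
1. Inner try: `(42).upper()` raises AttributeError.
2. Inner `except AttributeError` matches → `numbers.append(23)` → numbers = [23].
3. bare `raise` re-raises AttributeError.
4. Inner `finally` runs during unwinding: `numbers.append(37)` → numbers = [23, 37].
5. Outer `except AttributeError` matches → `numbers.append(87)` → numbers = [23, 37, 87].
Result: [23, 37, 87]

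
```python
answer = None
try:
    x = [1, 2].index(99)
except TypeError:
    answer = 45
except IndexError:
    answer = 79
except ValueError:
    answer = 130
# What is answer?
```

Step-by-step execution trace:
1. `x = [1, 2].index(99)` raises ValueError.
2. `except TypeError` does not match ValueError; skipped.
3. `except IndexError` does not match ValueError; skipped.
4. `except ValueError` matches → answer = 130.
Result: 130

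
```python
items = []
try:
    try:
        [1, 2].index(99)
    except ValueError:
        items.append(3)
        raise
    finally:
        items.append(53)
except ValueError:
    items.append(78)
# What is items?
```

Step-by-step execution trace:
1. Inner try: `[1, 2].index(99)` raises ValueError.
2. Inner `except ValueError` matches → `items.append(3)` → items = [3].
3. bare `raise` re-raises ValueError.
4. Inner `finally` runs during unwinding: `items.append(53)` → items = [3, 53].
5. Outer `except ValueError` matches → `items.append(78)` → items = [3, 53, 78].
Result: [3, 53, 78]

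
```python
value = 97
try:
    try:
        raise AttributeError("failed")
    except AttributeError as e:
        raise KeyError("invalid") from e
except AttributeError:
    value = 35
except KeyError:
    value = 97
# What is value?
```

Step-by-step execution trace:
1. Inner try raises AttributeError; inner `except AttributeError as e` catches it.
2. `raise KeyError(...) from e` raises KeyError (AttributeError is attached as __cause__, but only KeyError is active).
3. Outer `except AttributeError` does not match KeyError; skipped.
4. Outer `except KeyError` matches → value = 97.
Result: 97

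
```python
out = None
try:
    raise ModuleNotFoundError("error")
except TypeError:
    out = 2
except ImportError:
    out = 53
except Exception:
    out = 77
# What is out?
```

Step-by-step execution trace:
1. `raise ModuleNotFoundError(...)` raises ModuleNotFoundError.
2. `except TypeError` does not match (ModuleNotFoundError is not a subclass of TypeError); skipped.
3. `except ImportError` matches (ModuleNotFoundError is a subclass of ImportError) → out = 53.
4. `except Exception` is not reached.
Result: 53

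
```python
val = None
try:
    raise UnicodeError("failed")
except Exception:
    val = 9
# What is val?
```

Step-by-step execution trace:
1. `raise UnicodeError(...)` raises UnicodeError.
2. `except Exception` matches (UnicodeError is a subclass of Exception) → val = 9.
Result: 9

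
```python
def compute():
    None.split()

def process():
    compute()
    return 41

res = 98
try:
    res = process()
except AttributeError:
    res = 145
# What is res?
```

Step-by-step execution trace:
1. res starts at 98.
2. try: `process()` calls `compute()`.
3. `compute()` evaluates `None.split()`, which raises AttributeError; it propagates through process (uncaught).
4. `return 41` in process is not reached; the assignment to res does not complete.
5. `except AttributeError` matches → res = 145.
Result: 145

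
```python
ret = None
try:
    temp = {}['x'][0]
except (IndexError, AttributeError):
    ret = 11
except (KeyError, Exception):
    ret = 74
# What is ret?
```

Step-by-step execution trace:
1. `temp = {}['x'][0]` raises KeyError.
2. `except (IndexError, AttributeError)` does not match KeyError; skipped.
3. `except (KeyError, Exception)` matches (KeyError is in the tuple) → ret = 74.
Result: 74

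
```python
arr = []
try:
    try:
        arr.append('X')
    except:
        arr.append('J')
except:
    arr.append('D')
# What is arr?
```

Step-by-step execution trace:
1. Inner try: `arr.append('X')` → arr = ['X']. No exception raised.
2. Inner `except` is skipped.
3. Inner try completes normally; outer `except` is skipped.
Result: ['X']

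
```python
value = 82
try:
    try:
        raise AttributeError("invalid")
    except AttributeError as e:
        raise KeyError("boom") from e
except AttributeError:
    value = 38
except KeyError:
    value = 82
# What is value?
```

Step-by-step execution trace:
1. Inner try raises AttributeError; inner `except AttributeError as e` catches it.
2. `raise KeyError(...) from e` raises KeyError (AttributeError is attached as __cause__, but only KeyError is active).
3. Outer `except AttributeError` does not match KeyError; skipped.
4. Outer `except KeyError` matches → value = 82.
Result: 82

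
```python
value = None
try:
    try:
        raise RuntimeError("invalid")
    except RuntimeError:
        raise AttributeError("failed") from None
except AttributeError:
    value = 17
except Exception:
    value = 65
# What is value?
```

Step-by-step execution trace:
1. Inner try raises RuntimeError; inner `except RuntimeError` catches it.
2. `raise AttributeError(...) from None` raises AttributeError (from None suppresses __context__, but the active exception is still AttributeError).
3. Outer `except AttributeError` matches → value = 17.
4. `except Exception` is not reached.
Result: 17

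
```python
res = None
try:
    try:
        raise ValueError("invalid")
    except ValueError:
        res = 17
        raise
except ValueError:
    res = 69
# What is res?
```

Step-by-step execution trace:
1. Inner try: `raise ValueError("invalid")` raises ValueError.
2. Inner `except ValueError` matches → res = 17.
3. bare `raise` re-raises the same ValueError.
4. Outer `except ValueError` matches → res = 69.
Result: 69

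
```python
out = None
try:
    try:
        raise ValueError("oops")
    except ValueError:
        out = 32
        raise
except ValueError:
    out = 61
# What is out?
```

Step-by-step execution trace:
1. Inner try: `raise ValueError("oops")` raises ValueError.
2. Inner `except ValueError` matches → out = 32.
3. bare `raise` re-raises the same ValueError.
4. Outer `except ValueError` matches → out = 61.
Result: 61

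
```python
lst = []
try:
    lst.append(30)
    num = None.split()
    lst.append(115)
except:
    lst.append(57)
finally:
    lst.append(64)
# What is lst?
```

Step-by-step execution trace:
1. try: `lst.append(30)` → lst = [30].
2. `num = None.split()` raises AttributeError; `lst.append(115)` is not reached.
3. bare `except` matches → `lst.append(57)` → lst = [30, 57].
4. finally always runs: `lst.append(64)` → lst = [30, 57, 64].
Result: [30, 57, 64]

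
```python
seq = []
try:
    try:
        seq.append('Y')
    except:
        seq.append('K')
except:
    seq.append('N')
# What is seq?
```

Step-by-step execution trace:
1. Inner try: `seq.append('Y')` → seq = ['Y']. No exception raised.
2. Inner `except` is skipped.
3. Inner try completes normally; outer `except` is skipped.
Result: ['Y']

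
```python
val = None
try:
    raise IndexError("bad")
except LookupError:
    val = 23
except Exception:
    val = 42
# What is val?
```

Step-by-step execution trace:
1. `raise IndexError(...)` raises IndexError.
2. `except LookupError` matches (IndexError is a subclass of LookupError) → val = 23.
3. `except Exception` is not reached.
Result: 23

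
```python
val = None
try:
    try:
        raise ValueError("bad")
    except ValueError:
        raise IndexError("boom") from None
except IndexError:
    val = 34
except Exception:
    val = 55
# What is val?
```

Step-by-step execution trace:
1. Inner try raises ValueError; inner `except ValueError` catches it.
2. `raise IndexError(...) from None` raises IndexError (from None suppresses __context__, but the active exception is still IndexError).
3. Outer `except IndexError` matches → val = 34.
4. `except Exception` is not reached.
Result: 34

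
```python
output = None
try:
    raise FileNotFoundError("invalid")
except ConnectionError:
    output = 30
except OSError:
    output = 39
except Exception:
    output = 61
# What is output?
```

Step-by-step execution trace:
1. `raise FileNotFoundError(...)` raises FileNotFoundError.
2. `except ConnectionError` does not match (FileNotFoundError is not a subclass of ConnectionError); skipped.
3. `except OSError` matches (FileNotFoundError is a subclass of OSError) → output = 39.
4. `except Exception` is not reached.
Result: 39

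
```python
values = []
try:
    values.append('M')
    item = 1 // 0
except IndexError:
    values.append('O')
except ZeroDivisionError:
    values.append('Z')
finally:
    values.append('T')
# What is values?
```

Step-by-step execution trace:
1. try: `values.append('M')` → values = ['M'].
2. `item = 1 // 0` raises ZeroDivisionError.
3. `except IndexError` does not match ZeroDivisionError; skipped.
4. `except ZeroDivisionError` matches → `values.append('Z')` → values = ['M', 'Z'].
5. finally always runs: `values.append('T')` → values = ['M', 'Z', 'T'].
Result: ['M', 'Z', 'T']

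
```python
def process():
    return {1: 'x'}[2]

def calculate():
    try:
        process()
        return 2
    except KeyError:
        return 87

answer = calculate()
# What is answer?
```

Step-by-step execution trace:
1. `calculate()` calls `process()`.
2. `process()` evaluates `{1: 'x'}[2]`, which raises KeyError; it propagates to the caller.
3. `return 2` is not reached.
4. `except KeyError` in calculate matches → returns 87.
5. answer = 87.
Result: 87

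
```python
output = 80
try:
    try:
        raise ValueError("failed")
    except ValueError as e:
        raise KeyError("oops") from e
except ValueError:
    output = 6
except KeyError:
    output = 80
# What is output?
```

Step-by-step execution trace:
1. Inner try raises ValueError; inner `except ValueError as e` catches it.
2. `raise KeyError(...) from e` raises KeyError (ValueError is attached as __cause__, but only KeyError is active).
3. Outer `except ValueError` does not match KeyError; skipped.
4. Outer `except KeyError` matches → output = 80.
Result: 80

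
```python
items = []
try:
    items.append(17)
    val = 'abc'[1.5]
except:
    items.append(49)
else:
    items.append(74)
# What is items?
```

Step-by-step execution trace:
1. try: `items.append(17)` → items = [17].
2. `val = 'abc'[1.5]` raises TypeError.
3. bare `except` matches → `items.append(49)` → items = [17, 49].
4. `else` is skipped (an exception was raised).
Result: [17, 49]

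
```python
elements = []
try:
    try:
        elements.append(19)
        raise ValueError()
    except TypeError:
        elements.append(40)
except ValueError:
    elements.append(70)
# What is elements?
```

Step-by-step execution trace:
1. Inner try: `elements.append(19)` → elements = [19].
2. `raise ValueError()` raises ValueError.
3. Inner `except TypeError` does not match ValueError; exception propagates to outer try.
4. Outer `except ValueError` matches → `elements.append(70)` → elements = [19, 70].
Result: [19, 70]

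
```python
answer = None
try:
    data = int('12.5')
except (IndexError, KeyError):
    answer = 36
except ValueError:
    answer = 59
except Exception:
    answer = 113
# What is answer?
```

Step-by-step execution trace:
1. `data = int('12.5')` raises ValueError.
2. `except (IndexError, KeyError)` does not match ValueError; skipped.
3. `except ValueError` matches (exact type match) → answer = 59.
4. `except Exception` is not reached.
Result: 59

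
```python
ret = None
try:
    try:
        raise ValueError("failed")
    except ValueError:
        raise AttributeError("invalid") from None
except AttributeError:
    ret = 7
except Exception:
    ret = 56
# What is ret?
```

Step-by-step execution trace:
1. Inner try raises ValueError; inner `except ValueError` catches it.
2. `raise AttributeError(...) from None` raises AttributeError (from None suppresses __context__, but the active exception is still AttributeError).
3. Outer `except AttributeError` matches → ret = 7.
4. `except Exception` is not reached.
Result: 7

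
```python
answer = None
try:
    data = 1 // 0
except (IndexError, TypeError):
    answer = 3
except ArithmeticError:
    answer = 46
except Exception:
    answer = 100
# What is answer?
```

Step-by-step execution trace:
1. `data = 1 // 0` raises ZeroDivisionError.
2. `except (IndexError, TypeError)` does not match ZeroDivisionError; skipped.
3. `except ArithmeticError` matches (ZeroDivisionError is a subclass of ArithmeticError) → answer = 46.
4. `except Exception` is not reached.
Result: 46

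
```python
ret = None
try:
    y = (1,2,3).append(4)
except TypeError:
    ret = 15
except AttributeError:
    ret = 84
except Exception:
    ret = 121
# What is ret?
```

Step-by-step execution trace:
1. `y = (1,2,3).append(4)` raises AttributeError.
2. `except TypeError` does not match AttributeError; skipped.
3. `except AttributeError` matches → ret = 84.
4. Remaining except clauses are skipped.
Result: 84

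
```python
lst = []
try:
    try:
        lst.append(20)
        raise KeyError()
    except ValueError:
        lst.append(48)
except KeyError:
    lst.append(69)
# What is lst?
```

Step-by-step execution trace:
1. Inner try: `lst.append(20)` → lst = [20].
2. `raise KeyError()` raises KeyError.
3. Inner `except ValueError` does not match KeyError; exception propagates to outer try.
4. Outer `except KeyError` matches → `lst.append(69)` → lst = [20, 69].
Result: [20, 69]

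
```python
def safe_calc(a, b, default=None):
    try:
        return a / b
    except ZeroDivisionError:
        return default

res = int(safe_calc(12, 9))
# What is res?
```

Step-by-step execution trace:
1. `safe_calc(12, 9)` enters try: `return 12 / 9` → returns 1.3333333333333333. No exception raised.
2. `except ZeroDivisionError` is skipped.
3. `int(1.3333333333333333)` → 1 → res = 1.
Result: 1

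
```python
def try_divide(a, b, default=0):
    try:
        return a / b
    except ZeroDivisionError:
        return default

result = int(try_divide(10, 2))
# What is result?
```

Step-by-step execution trace:
1. `try_divide(10, 2)` enters try: `return 10 / 2` → returns 5.0. No exception raised.
2. `except ZeroDivisionError` is skipped.
3. `int(5.0)` → 5 → result = 5.
Result: 5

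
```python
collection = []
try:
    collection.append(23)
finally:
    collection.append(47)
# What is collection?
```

Step-by-step execution trace:
1. try: `collection.append(23)` → collection = [23].
2. The try body completes without raising.
3. finally always runs: `collection.append(47)` → collection = [23, 47].
Result: [23, 47]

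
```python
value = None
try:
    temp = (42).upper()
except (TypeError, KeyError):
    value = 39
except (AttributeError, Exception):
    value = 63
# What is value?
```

Step-by-step execution trace:
1. `temp = (42).upper()` raises AttributeError.
2. `except (TypeError, KeyError)` does not match AttributeError; skipped.
3. `except (AttributeError, Exception)` matches (AttributeError is in the tuple) → value = 63.
Result: 63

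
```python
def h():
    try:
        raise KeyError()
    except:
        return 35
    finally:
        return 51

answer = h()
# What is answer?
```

Step-by-step execution trace:
1. `h()` enters try: `raise KeyError()` raises KeyError.
2. bare `except` matches → `return 35` sets pending return value 35.
3. Before returning, `finally: return 51` runs and overrides the pending return.
4. h() returns 51 → answer = 51.
Result: 51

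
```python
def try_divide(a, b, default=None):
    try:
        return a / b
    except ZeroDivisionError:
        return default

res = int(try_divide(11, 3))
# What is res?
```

Step-by-step execution trace:
1. `try_divide(11, 3)` enters try: `return 11 / 3` → returns 3.6666666666666665. No exception raised.
2. `except ZeroDivisionError` is skipped.
3. `int(3.6666666666666665)` → 3 → res = 3.
Result: 3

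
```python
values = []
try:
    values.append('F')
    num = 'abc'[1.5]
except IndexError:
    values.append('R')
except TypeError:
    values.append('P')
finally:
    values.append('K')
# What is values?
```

Step-by-step execution trace:
1. try: `values.append('F')` → values = ['F'].
2. `num = 'abc'[1.5]` raises TypeError.
3. `except IndexError` does not match TypeError; skipped.
4. `except TypeError` matches → `values.append('P')` → values = ['F', 'P'].
5. finally always runs: `values.append('K')` → values = ['F', 'P', 'K'].
Result: ['F', 'P', 'K']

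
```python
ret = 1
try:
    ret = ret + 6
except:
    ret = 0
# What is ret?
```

Step-by-step execution trace:
1. ret starts at 1.
2. try: `ret = ret + 6` → ret = 7. No exception raised.
3. `except` is skipped.
Result: 7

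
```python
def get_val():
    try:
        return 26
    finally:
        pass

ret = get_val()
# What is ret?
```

Step-by-step execution trace:
1. `get_val()` enters try: `return 26` sets pending return value 26.
2. Before returning, `finally: pass` runs (no effect).
3. get_val() returns 26 → ret = 26.
Result: 26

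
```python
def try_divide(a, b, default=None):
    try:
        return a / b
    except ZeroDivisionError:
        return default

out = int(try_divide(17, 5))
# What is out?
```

Step-by-step execution trace:
1. `try_divide(17, 5)` enters try: `return 17 / 5` → returns 3.4. No exception raised.
2. `except ZeroDivisionError` is skipped.
3. `int(3.4)` → 3 → out = 3.
Result: 3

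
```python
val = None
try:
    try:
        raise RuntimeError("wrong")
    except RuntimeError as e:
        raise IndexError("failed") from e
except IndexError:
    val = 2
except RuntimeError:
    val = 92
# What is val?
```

Step-by-step execution trace:
1. Inner try raises RuntimeError; inner `except RuntimeError as e` catches it.
2. `raise IndexError(...) from e` raises IndexError (RuntimeError is attached as __cause__, but only IndexError is active).
3. Outer `except IndexError` matches → val = 2.
4. `except RuntimeError` is not reached.
Result: 2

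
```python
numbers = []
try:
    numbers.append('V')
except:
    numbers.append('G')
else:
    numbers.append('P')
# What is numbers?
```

Step-by-step execution trace:
1. try: `numbers.append('V')` → numbers = ['V']. No exception raised.
2. `except` is skipped.
3. `else` runs (try completed without exception): `numbers.append('P')` → numbers = ['V', 'P'].
Result: ['V', 'P']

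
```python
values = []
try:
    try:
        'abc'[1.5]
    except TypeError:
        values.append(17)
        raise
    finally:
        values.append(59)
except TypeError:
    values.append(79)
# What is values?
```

Step-by-step execution trace:
1. Inner try: `'abc'[1.5]` raises TypeError.
2. Inner `except TypeError` matches → `values.append(17)` → values = [17].
3. bare `raise` re-raises TypeError.
4. Inner `finally` runs during unwinding: `values.append(59)` → values = [17, 59].
5. Outer `except TypeError` matches → `values.append(79)` → values = [17, 59, 79].
Result: [17, 59, 79]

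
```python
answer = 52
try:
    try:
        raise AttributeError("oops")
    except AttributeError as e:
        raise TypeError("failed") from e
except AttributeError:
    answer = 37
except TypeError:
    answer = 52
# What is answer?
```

Step-by-step execution trace:
1. Inner try raises AttributeError; inner `except AttributeError as e` catches it.
2. `raise TypeError(...) from e` raises TypeError (AttributeError is attached as __cause__, but only TypeError is active).
3. Outer `except AttributeError` does not match TypeError; skipped.
4. Outer `except TypeError` matches → answer = 52.
Result: 52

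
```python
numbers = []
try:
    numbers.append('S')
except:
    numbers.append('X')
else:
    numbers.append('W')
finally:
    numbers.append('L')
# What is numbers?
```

Step-by-step execution trace:
1. try: `numbers.append('S')` → numbers = ['S']. No exception raised.
2. `except` is skipped.
3. `else` runs: `numbers.append('W')` → numbers = ['S', 'W'].
4. `finally` always runs: `numbers.append('L')` → numbers = ['S', 'W', 'L'].
Result: ['S', 'W', 'L']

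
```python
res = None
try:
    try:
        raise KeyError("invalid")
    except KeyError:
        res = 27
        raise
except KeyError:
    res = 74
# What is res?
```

Step-by-step execution trace:
1. Inner try: `raise KeyError("invalid")` raises KeyError.
2. Inner `except KeyError` matches → res = 27.
3. bare `raise` re-raises the same KeyError.
4. Outer `except KeyError` matches → res = 74.
Result: 74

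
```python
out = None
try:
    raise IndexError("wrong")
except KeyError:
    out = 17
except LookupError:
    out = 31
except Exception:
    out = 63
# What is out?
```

Step-by-step execution trace:
1. `raise IndexError(...)` raises IndexError.
2. `except KeyError` does not match (IndexError is not a subclass of KeyError); skipped.
3. `except LookupError` matches (IndexError is a subclass of LookupError) → out = 31.
4. `except Exception` is not reached.
Result: 31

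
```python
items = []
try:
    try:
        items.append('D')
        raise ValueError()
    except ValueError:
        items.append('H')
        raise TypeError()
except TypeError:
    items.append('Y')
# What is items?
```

Step-by-step execution trace:
1. Inner try: `items.append('D')` → items = ['D'].
2. `raise ValueError()` raises ValueError.
3. Inner `except ValueError` matches → `items.append('H')` → items = ['D', 'H'].
4. `raise TypeError()` raises TypeError; propagates to outer try.
5. Outer `except TypeError` matches → `items.append('Y')` → items = ['D', 'H', 'Y'].
Result: ['D', 'H', 'Y']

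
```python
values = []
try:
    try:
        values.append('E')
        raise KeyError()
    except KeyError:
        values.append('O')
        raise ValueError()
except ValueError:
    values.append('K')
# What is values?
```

Step-by-step execution trace:
1. Inner try: `values.append('E')` → values = ['E'].
2. `raise KeyError()` raises KeyError.
3. Inner `except KeyError` matches → `values.append('O')` → values = ['E', 'O'].
4. `raise ValueError()` raises ValueError; propagates to outer try.
5. Outer `except ValueError` matches → `values.append('K')` → values = ['E', 'O', 'K'].
Result: ['E', 'O', 'K']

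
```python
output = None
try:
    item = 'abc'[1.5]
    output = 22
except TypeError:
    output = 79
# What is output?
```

Step-by-step execution trace:
1. `item = 'abc'[1.5]` raises TypeError.
2. `output = 22` is not reached.
3. `except TypeError` matches → output = 79.
Result: 79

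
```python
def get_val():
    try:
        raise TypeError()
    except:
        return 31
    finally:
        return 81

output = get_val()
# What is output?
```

Step-by-step execution trace:
1. `get_val()` enters try: `raise TypeError()` raises TypeError.
2. bare `except` matches → `return 31` sets pending return value 31.
3. Before returning, `finally: return 81` runs and overrides the pending return.
4. get_val() returns 81 → output = 81.
Result: 81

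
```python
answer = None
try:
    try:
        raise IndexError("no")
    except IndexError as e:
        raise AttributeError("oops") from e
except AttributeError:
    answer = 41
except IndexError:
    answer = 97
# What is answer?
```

Step-by-step execution trace:
1. Inner try raises IndexError; inner `except IndexError as e` catches it.
2. `raise AttributeError(...) from e` raises AttributeError (IndexError is attached as __cause__, but only AttributeError is active).
3. Outer `except AttributeError` matches → answer = 41.
4. `except IndexError` is not reached.
Result: 41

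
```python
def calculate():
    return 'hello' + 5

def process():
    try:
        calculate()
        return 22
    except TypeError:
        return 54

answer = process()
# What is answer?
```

Step-by-step execution trace:
1. `process()` calls `calculate()`.
2. `calculate()` evaluates `'hello' + 5`, which raises TypeError; it propagates to the caller.
3. `return 22` is not reached.
4. `except TypeError` in process matches → returns 54.
5. answer = 54.
Result: 54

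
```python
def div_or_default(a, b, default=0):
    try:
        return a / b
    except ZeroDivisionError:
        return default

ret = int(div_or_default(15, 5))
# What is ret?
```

Step-by-step execution trace:
1. `div_or_default(15, 5)` enters try: `return 15 / 5` → returns 3.0. No exception raised.
2. `except ZeroDivisionError` is skipped.
3. `int(3.0)` → 3 → ret = 3.
Result: 3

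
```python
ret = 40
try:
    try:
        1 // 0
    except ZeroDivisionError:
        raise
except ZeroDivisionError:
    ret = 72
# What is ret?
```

Step-by-step execution trace:
1. Inner try: `1 // 0` raises ZeroDivisionError.
2. Inner `except ZeroDivisionError` matches; bare `raise` re-raises the same ZeroDivisionError.
3. Outer `except ZeroDivisionError` matches → ret = 72.
Result: 72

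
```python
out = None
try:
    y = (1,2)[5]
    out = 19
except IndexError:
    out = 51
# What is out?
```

Step-by-step execution trace:
1. `y = (1,2)[5]` raises IndexError.
2. `out = 19` is not reached.
3. `except IndexError` matches → out = 51.
Result: 51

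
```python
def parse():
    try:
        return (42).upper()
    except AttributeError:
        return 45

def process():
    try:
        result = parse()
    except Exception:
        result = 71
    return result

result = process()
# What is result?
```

Step-by-step execution trace:
1. `process()` calls `parse()`.
2. In parse: `(42).upper()` raises AttributeError; `except AttributeError` catches it → returns 45.
3. In process: `result = parse()` → result = 45. No exception reaches process.
4. `except Exception` is skipped; process returns 45.
5. result = 45.
Result: 45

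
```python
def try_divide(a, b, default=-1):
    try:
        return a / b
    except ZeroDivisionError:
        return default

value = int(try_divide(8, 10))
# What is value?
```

Step-by-step execution trace:
1. `try_divide(8, 10)` enters try: `return 8 / 10` → returns 0.8. No exception raised.
2. `except ZeroDivisionError` is skipped.
3. `int(0.8)` → 0 → value = 0.
Result: 0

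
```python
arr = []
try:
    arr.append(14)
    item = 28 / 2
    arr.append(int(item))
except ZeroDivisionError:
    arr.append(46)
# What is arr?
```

Step-by-step execution trace:
1. try: `arr.append(14)` → arr = [14].
2. `item = 28 / 2` → item = 14.0. No exception raised.
3. `arr.append(int(item))` → arr = [14, 14].
4. `except ZeroDivisionError` is skipped (no exception was raised).
Result: [14, 14]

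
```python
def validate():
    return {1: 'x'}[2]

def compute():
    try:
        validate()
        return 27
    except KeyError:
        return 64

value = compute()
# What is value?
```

Step-by-step execution trace:
1. `compute()` calls `validate()`.
2. `validate()` evaluates `{1: 'x'}[2]`, which raises KeyError; it propagates to the caller.
3. `return 27` is not reached.
4. `except KeyError` in compute matches → returns 64.
5. value = 64.
Result: 64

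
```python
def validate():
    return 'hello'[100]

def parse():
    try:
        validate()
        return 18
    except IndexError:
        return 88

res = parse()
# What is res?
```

Step-by-step execution trace:
1. `parse()` calls `validate()`.
2. `validate()` evaluates `'hello'[100]`, which raises IndexError; it propagates to the caller.
3. `return 18` is not reached.
4. `except IndexError` in parse matches → returns 88.
5. res = 88.
Result: 88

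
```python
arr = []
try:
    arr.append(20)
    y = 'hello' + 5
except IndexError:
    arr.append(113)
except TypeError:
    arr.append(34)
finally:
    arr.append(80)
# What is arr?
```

Step-by-step execution trace:
1. try: `arr.append(20)` → arr = [20].
2. `y = 'hello' + 5` raises TypeError.
3. `except IndexError` does not match TypeError; skipped.
4. `except TypeError` matches → `arr.append(34)` → arr = [20, 34].
5. finally always runs: `arr.append(80)` → arr = [20, 34, 80].
Result: [20, 34, 80]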